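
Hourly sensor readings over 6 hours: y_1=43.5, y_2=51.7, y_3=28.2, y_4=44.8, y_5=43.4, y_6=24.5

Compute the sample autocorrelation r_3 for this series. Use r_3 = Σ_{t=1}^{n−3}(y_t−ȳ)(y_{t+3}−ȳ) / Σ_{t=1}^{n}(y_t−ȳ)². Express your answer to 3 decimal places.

Mean ȳ = (43.5 + 51.7 + 28.2 + 44.8 + 43.4 + 24.5)/6 = 39.3500
Numerator Σ_{t=1}^{3}(y_t−ȳ)(y_{t+3}−ȳ) = 238.2125
Denominator Σ(y_t−ȳ)² = 560.6950
r_3 = 238.2125 / 560.6950 = 0.425

0.425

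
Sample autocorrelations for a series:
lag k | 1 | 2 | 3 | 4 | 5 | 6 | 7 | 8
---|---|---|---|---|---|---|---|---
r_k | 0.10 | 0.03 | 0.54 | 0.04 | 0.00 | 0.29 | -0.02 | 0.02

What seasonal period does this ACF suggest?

3

The largest autocorrelation is r_3 = 0.54, with a weaker echo at lag 6 (0.29); the remaining lags stay at or below 0.10.
The dominant spike at lag 3 indicates a seasonal period of 3.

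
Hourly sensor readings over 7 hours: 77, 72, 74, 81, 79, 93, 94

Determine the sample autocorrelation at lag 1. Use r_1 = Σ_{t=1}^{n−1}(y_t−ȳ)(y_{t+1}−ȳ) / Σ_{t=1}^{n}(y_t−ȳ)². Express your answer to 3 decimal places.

0.505

Mean ȳ = (77 + 72 + 74 + 81 + 79 + 93 + 94)/7 = 81.4286
Σ(y_t−ȳ)(y_{t+1}−ȳ) = (41.7551) + (70.0408) + (3.1837) + (1.0408) + (-28.1020) + (145.4694) = 233.3878
Denominator Σ(y_t−ȳ)² = 461.7143
r_1 = 233.3878 / 461.7143 = 0.505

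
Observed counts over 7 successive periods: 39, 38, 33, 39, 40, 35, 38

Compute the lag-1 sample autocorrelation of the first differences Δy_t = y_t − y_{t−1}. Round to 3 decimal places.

-0.408

First differences Δy: -1, -5, 6, 1, -5, 3
Mean of differences = -0.1667
Numerator Σ(Δy_t−Δȳ)(Δy_{t+1}−Δȳ) = -39.5278
Denominator Σ(Δy_t−Δȳ)² = 96.8333
r_1(Δy) = -39.5278 / 96.8333 = -0.408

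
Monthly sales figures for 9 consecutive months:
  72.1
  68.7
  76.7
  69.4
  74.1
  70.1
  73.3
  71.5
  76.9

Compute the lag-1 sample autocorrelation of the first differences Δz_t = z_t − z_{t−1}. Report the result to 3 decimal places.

-0.818

First differences Δz: -3.4, 8.0, -7.3, 4.7, -4.0, 3.2, -1.8, 5.4
Mean of differences = 0.6000
Numerator Σ(Δz_t−Δz̄)(Δz_{t+1}−Δz̄) = -169.0300
Denominator Σ(Δz_t−Δz̄)² = 206.7000
r_1(Δz) = -169.0300 / 206.7000 = -0.818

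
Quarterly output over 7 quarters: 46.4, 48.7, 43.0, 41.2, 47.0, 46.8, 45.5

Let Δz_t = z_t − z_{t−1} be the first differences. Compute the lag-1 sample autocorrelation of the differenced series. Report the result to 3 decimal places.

-0.190

First differences Δz: 2.3, -5.7, -1.8, 5.8, -0.2, -1.3
Mean of differences = -0.1500
Numerator Σ(Δz_t−Δz̄)(Δz_{t+1}−Δz̄) = -14.4975
Denominator Σ(Δz_t−Δz̄)² = 76.2550
r_1(Δz) = -14.4975 / 76.2550 = -0.190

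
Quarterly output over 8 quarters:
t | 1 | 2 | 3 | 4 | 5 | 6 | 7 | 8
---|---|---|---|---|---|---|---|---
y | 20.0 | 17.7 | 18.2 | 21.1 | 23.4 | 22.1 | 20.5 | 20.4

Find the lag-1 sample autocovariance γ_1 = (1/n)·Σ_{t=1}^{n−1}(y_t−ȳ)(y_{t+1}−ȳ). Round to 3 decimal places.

Mean ȳ = (20.0 + 17.7 + 18.2 + 21.1 + 23.4 + 22.1 + 20.5 + 20.4)/8 = 20.4250
Deviations: -0.4250, -2.7250, -2.2250, 0.6750, 2.9750, 1.6750, 0.0750, -0.0250
Σ_{t=1}^{7}(y_t−ȳ)(y_{t+1}−ȳ) = 12.8344
γ_1 = 12.8344 / 8 = 1.604

1.604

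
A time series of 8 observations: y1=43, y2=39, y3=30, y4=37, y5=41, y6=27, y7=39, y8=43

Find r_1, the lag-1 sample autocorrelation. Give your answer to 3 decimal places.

-0.192

Mean ȳ = (43 + 39 + 30 + 37 + 41 + 27 + 39 + 43)/8 = 37.3750
Deviations from mean: 5.6250, 1.6250, -7.3750, -0.3750, 3.6250, -10.3750, 1.6250, 5.6250
Σ(y_t−ȳ)(y_{t+1}−ȳ) = (9.1406) + (-11.9844) + (2.7656) + (-1.3594) + (-37.6094) + (-16.8594) + (9.1406) = -46.7656
Denominator Σ(y_t−ȳ)² = 243.8750
r_1 = -46.7656 / 243.8750 = -0.192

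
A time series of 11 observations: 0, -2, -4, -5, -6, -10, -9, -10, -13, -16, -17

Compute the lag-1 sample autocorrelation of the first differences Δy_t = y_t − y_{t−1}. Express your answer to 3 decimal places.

First differences Δy: -2, -2, -1, -1, -4, 1, -1, -3, -3, -1
Mean of differences = -1.7000
Numerator Σ(Δy_t−Δȳ)(Δy_{t+1}−Δȳ) = -5.6900
Denominator Σ(Δy_t−Δȳ)² = 18.1000
r_1(Δy) = -5.6900 / 18.1000 = -0.314

-0.314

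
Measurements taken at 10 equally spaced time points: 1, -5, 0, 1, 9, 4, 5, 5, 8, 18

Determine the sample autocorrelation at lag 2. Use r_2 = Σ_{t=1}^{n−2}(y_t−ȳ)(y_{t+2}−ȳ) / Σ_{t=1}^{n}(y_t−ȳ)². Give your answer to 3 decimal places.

0.118

Mean ȳ = (1 − 5 + 0 + 1 + 9 + 4 + 5 + 5 + 8 + 18)/10 = 4.6000
Numerator Σ_{t=1}^{8}(y_t−ȳ)(y_{t+2}−ȳ) = 41.2800
Denominator Σ(y_t−ȳ)² = 350.4000
r_2 = 41.2800 / 350.4000 = 0.118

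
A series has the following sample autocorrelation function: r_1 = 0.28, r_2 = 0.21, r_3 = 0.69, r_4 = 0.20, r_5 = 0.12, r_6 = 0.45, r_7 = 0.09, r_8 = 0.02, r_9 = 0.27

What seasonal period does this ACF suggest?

3

The largest autocorrelation is r_3 = 0.69, with a weaker echo at lag 6 (0.45); the remaining lags stay at or below 0.28. The elevated value at lag 1 (0.28), dropping to 0.21 at lag 2, reflects decaying short-term dependence rather than seasonality.
The dominant spike at lag 3 indicates a seasonal period of 3.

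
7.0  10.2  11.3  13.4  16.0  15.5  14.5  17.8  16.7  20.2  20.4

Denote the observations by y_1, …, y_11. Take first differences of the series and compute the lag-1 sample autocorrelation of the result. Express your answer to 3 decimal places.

First differences Δy: 3.2, 1.1, 2.1, 2.6, -0.5, -1.0, 3.3, -1.1, 3.5, 0.2
Mean of differences = 1.3400
Numerator Σ(Δy_t−Δȳ)(Δy_{t+1}−Δȳ) = -14.7856
Denominator Σ(Δy_t−Δȳ)² = 30.3040
r_1(Δy) = -14.7856 / 30.3040 = -0.488

-0.488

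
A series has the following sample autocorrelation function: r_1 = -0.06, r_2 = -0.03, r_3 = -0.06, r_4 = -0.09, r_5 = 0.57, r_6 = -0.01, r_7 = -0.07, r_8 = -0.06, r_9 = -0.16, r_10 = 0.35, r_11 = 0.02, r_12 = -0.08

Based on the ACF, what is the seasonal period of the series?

5

The largest autocorrelation is r_5 = 0.57, with a weaker echo at lag 10 (0.35); the remaining lags stay at or below 0.02.
The dominant spike at lag 5 indicates a seasonal period of 5.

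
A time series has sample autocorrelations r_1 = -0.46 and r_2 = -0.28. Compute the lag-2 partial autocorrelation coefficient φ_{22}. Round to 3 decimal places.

-0.624

φ_{22} = (r_2 − r_1²) / (1 − r_1²)
r_1² = (-0.46)² = 0.2116
Numerator = -0.28 − 0.2116 = -0.4916; denominator = 1 − 0.2116 = 0.7884
φ_{22} = -0.4916 / 0.7884 = -0.624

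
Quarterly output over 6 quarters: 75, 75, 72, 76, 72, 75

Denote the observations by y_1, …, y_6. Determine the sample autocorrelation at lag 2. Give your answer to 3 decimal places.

Mean ȳ = (75 + 75 + 72 + 76 + 72 + 75)/6 = 74.1667
Σ(y_t−ȳ)(y_{t+2}−ȳ) = (-1.8056) + (1.5278) + (4.6944) + (1.5278) = 5.9444
Denominator Σ(y_t−ȳ)² = 14.8333
r_2 = 5.9444 / 14.8333 = 0.401

0.401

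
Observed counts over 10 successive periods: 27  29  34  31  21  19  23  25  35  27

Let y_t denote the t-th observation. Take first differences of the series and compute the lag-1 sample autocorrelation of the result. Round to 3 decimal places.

-0.046

First differences Δy: 2, 5, -3, -10, -2, 4, 2, 10, -8
Mean of differences = 0.0000
Numerator Σ(Δy_t−Δȳ)(Δy_{t+1}−Δȳ) = -15.0000
Denominator Σ(Δy_t−Δȳ)² = 326.0000
r_1(Δy) = -15.0000 / 326.0000 = -0.046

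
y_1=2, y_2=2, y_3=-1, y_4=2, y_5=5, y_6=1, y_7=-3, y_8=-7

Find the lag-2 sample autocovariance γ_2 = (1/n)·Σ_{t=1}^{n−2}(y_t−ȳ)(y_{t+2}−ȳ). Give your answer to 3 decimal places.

-2.988

Mean ȳ = (2 + 2 − 1 + 2 + 5 + 1 − 3 − 7)/8 = 0.1250
Σ_{t=1}^{6}(y_t−ȳ)(y_{t+2}−ȳ) = -23.9063
γ_2 = -23.9063 / 8 = -2.988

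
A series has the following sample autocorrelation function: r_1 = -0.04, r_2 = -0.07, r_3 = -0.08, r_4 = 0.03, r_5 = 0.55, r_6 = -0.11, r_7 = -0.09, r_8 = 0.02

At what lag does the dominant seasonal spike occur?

5

The largest autocorrelation is r_5 = 0.55; the remaining lags stay at or below 0.03.
The dominant spike at lag 5 indicates a seasonal period of 5.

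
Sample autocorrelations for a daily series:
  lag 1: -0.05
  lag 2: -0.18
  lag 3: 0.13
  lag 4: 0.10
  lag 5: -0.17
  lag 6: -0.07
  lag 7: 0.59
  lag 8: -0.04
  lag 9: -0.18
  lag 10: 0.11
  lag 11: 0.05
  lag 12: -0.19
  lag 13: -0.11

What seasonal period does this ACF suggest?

The largest autocorrelation is r_7 = 0.59; the remaining lags stay at or below 0.13.
The dominant spike at lag 7 indicates a seasonal period of 7.

7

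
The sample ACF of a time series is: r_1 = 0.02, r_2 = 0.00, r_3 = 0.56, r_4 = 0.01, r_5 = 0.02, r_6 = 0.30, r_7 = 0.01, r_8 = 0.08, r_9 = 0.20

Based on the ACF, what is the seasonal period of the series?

The largest autocorrelation is r_3 = 0.56, with weaker echoes at lags 6 (0.30) and 9 (0.20); the remaining lags stay at or below 0.08.
The dominant spike at lag 3 indicates a seasonal period of 3.

3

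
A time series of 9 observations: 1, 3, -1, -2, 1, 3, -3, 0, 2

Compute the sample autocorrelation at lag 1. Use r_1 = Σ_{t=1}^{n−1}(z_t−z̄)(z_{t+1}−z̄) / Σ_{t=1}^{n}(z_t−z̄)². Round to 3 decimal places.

-0.183

Mean z̄ = (1 + 3 − 1 − 2 + 1 + 3 − 3 + 0 + 2)/9 = 0.4444
Numerator Σ_{t=1}^{8}(z_t−z̄)(z_{t+1}−z̄) = -6.6420
Denominator Σ(z_t−z̄)² = 36.2222
r_1 = -6.6420 / 36.2222 = -0.183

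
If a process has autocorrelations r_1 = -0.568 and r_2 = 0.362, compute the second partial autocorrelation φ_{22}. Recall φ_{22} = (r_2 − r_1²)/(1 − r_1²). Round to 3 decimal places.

0.058

φ_{22} = (r_2 − r_1²) / (1 − r_1²)
r_1² = (-0.568)² = 0.322624
Numerator = 0.362 − 0.3226 = 0.0394; denominator = 1 − 0.3226 = 0.6774
φ_{22} = 0.0394 / 0.6774 = 0.058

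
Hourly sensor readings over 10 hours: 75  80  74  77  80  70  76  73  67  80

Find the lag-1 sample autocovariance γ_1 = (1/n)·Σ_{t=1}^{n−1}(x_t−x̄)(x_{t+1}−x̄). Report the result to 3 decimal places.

Mean x̄ = (75 + 80 + 74 + 77 + 80 + 70 + 76 + 73 + 67 + 80)/10 = 75.2000
Σ_{t=1}^{9}(x_t−x̄)(x_{t+1}−x̄) = -52.4400
γ_1 = -52.4400 / 10 = -5.244

-5.244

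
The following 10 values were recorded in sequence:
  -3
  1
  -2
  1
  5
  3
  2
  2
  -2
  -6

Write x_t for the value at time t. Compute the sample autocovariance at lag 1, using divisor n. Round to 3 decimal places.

2.999

Mean x̄ = (-3 + 1 − 2 + 1 + 5 + 3 + 2 + 2 − 2 − 6)/10 = 0.1000
Σ_{t=1}^{9}(x_t−x̄)(x_{t+1}−x̄) = 29.9900
γ_1 = 29.9900 / 10 = 2.999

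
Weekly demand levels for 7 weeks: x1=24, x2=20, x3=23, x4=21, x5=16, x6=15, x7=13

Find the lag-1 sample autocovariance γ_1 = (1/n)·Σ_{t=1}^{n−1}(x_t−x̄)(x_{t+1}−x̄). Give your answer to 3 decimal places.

Mean x̄ = (24 + 20 + 23 + 21 + 16 + 15 + 13)/7 = 18.8571
Σ_{t=1}^{6}(x_t−x̄)(x_{t+1}−x̄) = 46.9796
γ_1 = 46.9796 / 7 = 6.711

6.711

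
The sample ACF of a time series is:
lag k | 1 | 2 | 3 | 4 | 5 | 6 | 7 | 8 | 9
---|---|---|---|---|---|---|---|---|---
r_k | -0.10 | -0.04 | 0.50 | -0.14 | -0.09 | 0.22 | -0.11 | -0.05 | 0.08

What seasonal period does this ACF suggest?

The largest autocorrelation is r_3 = 0.50, with a weaker echo at lag 6 (0.22); the remaining lags stay at or below 0.08.
The dominant spike at lag 3 indicates a seasonal period of 3.

3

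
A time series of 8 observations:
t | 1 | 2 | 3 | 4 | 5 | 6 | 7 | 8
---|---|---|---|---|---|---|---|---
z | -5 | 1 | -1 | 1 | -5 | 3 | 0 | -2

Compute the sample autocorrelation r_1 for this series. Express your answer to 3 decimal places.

-0.500

Mean z̄ = (-5 + 1 − 1 + 1 − 5 + 3 + 0 − 2)/8 = -1.0000
Deviations from mean: -4.0000, 2.0000, 0.0000, 2.0000, -4.0000, 4.0000, 1.0000, -1.0000
Σ(z_t−z̄)(z_{t+1}−z̄) = (-8.0000) + (0.0000) + (0.0000) + (-8.0000) + (-16.0000) + (4.0000) + (-1.0000) = -29.0000
Denominator Σ(z_t−z̄)² = 58.0000
r_1 = -29.0000 / 58.0000 = -0.500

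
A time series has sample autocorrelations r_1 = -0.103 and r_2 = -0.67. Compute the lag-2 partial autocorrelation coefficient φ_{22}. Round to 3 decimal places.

φ_{22} = (r_2 − r_1²) / (1 − r_1²)
r_1² = (-0.103)² = 0.010609
Numerator = -0.67 − 0.0106 = -0.6806; denominator = 1 − 0.0106 = 0.9894
φ_{22} = -0.6806 / 0.9894 = -0.688

-0.688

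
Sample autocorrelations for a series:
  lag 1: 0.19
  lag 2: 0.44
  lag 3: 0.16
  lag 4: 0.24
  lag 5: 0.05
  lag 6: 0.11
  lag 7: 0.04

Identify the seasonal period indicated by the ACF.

The largest autocorrelation is r_2 = 0.44, with a weaker echo at lag 4 (0.24); the remaining lags stay at or below 0.19.
The dominant spike at lag 2 indicates a seasonal period of 2.

2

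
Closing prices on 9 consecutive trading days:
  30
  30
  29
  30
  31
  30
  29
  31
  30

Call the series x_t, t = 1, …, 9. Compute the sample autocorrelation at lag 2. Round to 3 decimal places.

-0.500

Mean x̄ = (30 + 30 + 29 + 30 + 31 + 30 + 29 + 31 + 30)/9 = 30.0000
Numerator Σ_{t=1}^{7}(x_t−x̄)(x_{t+2}−x̄) = -2.0000
Denominator Σ(x_t−x̄)² = 4.0000
r_2 = -2.0000 / 4.0000 = -0.500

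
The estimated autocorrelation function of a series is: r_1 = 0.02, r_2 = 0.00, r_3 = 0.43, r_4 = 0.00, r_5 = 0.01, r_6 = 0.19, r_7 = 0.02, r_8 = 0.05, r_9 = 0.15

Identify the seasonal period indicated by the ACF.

The largest autocorrelation is r_3 = 0.43, with weaker echoes at lags 6 (0.19) and 9 (0.15); the remaining lags stay at or below 0.05.
The dominant spike at lag 3 indicates a seasonal period of 3.

3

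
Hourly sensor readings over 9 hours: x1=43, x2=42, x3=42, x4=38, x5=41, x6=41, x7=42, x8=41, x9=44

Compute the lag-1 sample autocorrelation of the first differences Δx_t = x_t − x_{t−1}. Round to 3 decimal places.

First differences Δx: -1, 0, -4, 3, 0, 1, -1, 3
Mean of differences = 0.1250
Numerator Σ(Δx_t−Δx̄)(Δx_{t+1}−Δx̄) = -15.8906
Denominator Σ(Δx_t−Δx̄)² = 36.8750
r_1(Δx) = -15.8906 / 36.8750 = -0.431

-0.431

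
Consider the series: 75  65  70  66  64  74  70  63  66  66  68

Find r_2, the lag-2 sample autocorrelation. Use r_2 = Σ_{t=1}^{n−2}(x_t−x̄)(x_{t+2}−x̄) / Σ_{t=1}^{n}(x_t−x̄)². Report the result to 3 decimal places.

-0.208

Mean x̄ = (75 + 65 + 70 + 66 + 64 + 74 + 70 + 63 + 66 + 66 + 68)/11 = 67.9091
Numerator Σ_{t=1}^{9}(x_t−x̄)(x_{t+2}−x̄) = -32.2893
Denominator Σ(x_t−x̄)² = 154.9091
r_2 = -32.2893 / 154.9091 = -0.208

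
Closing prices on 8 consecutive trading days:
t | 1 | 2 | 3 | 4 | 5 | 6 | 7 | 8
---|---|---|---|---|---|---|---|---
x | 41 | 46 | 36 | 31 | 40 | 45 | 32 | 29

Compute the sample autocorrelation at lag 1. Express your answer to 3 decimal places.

0.118

Mean x̄ = (41 + 46 + 36 + 31 + 40 + 45 + 32 + 29)/8 = 37.5000
Σ(x_t−x̄)(x_{t+1}−x̄) = (29.7500) + (-12.7500) + (9.7500) + (-16.2500) + (18.7500) + (-41.2500) + (46.7500) = 34.7500
Denominator Σ(x_t−x̄)² = 294.0000
r_1 = 34.7500 / 294.0000 = 0.118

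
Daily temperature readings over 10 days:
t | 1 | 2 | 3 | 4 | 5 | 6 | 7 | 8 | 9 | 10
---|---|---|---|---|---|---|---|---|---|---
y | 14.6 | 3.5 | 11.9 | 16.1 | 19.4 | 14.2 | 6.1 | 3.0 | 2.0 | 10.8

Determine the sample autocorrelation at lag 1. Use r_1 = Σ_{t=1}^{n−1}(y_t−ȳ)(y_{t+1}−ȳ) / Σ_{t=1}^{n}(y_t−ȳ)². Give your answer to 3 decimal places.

0.376

Mean ȳ = (14.6 + 3.5 + 11.9 + 16.1 + 19.4 + 14.2 + 6.1 + 3.0 + 2.0 + 10.8)/10 = 10.1600
Numerator Σ_{t=1}^{9}(y_t−ȳ)(y_{t+1}−ȳ) = 127.2624
Denominator Σ(y_t−ȳ)² = 338.8240
r_1 = 127.2624 / 338.8240 = 0.376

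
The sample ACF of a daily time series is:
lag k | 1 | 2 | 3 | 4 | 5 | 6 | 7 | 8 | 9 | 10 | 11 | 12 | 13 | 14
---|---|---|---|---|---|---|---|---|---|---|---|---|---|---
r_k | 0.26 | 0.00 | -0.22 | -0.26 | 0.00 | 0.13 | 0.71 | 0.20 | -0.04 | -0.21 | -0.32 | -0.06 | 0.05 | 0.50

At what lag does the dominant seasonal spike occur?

The largest autocorrelation is r_7 = 0.71, with a weaker echo at lag 14 (0.50); the remaining lags stay at or below 0.26. The elevated value at lag 1 (0.26), dropping to 0.00 at lag 2, reflects decaying short-term dependence rather than seasonality.
The dominant spike at lag 7 indicates a seasonal period of 7.

7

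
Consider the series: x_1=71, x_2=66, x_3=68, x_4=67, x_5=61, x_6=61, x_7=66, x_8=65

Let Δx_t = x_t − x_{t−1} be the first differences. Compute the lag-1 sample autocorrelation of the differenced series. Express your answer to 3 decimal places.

-0.135

First differences Δx: -5, 2, -1, -6, 0, 5, -1
Mean of differences = -0.8571
Numerator Σ(Δx_t−Δx̄)(Δx_{t+1}−Δx̄) = -11.7347
Denominator Σ(Δx_t−Δx̄)² = 86.8571
r_1(Δx) = -11.7347 / 86.8571 = -0.135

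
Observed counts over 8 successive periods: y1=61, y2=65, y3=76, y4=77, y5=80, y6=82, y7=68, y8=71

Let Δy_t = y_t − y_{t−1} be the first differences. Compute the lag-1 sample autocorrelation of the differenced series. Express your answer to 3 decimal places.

First differences Δy: 4, 11, 1, 3, 2, -14, 3
Mean of differences = 1.4286
Numerator Σ(Δy_t−Δȳ)(Δy_{t+1}−Δȳ) = -12.3265
Denominator Σ(Δy_t−Δȳ)² = 341.7143
r_1(Δy) = -12.3265 / 341.7143 = -0.036

-0.036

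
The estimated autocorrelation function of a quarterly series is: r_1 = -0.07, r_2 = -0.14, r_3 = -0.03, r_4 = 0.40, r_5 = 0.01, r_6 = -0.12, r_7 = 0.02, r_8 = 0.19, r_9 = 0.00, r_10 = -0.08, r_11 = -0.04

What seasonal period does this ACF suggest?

The largest autocorrelation is r_4 = 0.40, with a weaker echo at lag 8 (0.19); the remaining lags stay at or below 0.02.
The dominant spike at lag 4 indicates a seasonal period of 4.

4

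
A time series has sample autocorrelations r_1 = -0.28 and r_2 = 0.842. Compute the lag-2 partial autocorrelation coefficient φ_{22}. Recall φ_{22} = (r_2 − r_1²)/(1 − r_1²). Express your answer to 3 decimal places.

0.829

φ_{22} = (r_2 − r_1²) / (1 − r_1²)
r_1² = (-0.28)² = 0.0784
Numerator = 0.842 − 0.0784 = 0.7636; denominator = 1 − 0.0784 = 0.9216
φ_{22} = 0.7636 / 0.9216 = 0.829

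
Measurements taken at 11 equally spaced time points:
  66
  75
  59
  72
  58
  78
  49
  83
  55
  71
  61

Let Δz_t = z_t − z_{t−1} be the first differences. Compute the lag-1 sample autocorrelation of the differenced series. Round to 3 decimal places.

-0.931

First differences Δz: 9, -16, 13, -14, 20, -29, 34, -28, 16, -10
Mean of differences = -0.5000
Numerator Σ(Δz_t−Δz̄)(Δz_{t+1}−Δz̄) = -3942.2500
Denominator Σ(Δz_t−Δz̄)² = 4236.5000
r_1(Δz) = -3942.2500 / 4236.5000 = -0.931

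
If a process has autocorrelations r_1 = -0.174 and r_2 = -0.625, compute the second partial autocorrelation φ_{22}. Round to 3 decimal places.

φ_{22} = (r_2 − r_1²) / (1 − r_1²)
r_1² = (-0.174)² = 0.030276
Numerator = -0.625 − 0.0303 = -0.6553; denominator = 1 − 0.0303 = 0.9697
φ_{22} = -0.6553 / 0.9697 = -0.676

-0.676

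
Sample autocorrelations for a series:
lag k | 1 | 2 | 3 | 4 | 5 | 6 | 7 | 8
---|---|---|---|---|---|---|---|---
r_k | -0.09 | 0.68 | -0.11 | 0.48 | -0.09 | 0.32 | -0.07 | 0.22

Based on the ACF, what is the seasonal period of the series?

2

The largest autocorrelation is r_2 = 0.68, with weaker echoes at lags 4 (0.48), 6 (0.32) and 8 (0.22); the remaining lags stay at or below -0.07.
The dominant spike at lag 2 indicates a seasonal period of 2.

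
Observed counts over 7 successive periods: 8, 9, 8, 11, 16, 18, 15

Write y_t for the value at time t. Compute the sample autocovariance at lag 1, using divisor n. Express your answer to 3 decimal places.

Mean ȳ = (8 + 9 + 8 + 11 + 16 + 18 + 15)/7 = 12.1429
Σ_{t=1}^{6}(y_t−ȳ)(y_{t+1}−ȳ) = 65.6939
γ_1 = 65.6939 / 7 = 9.385

9.385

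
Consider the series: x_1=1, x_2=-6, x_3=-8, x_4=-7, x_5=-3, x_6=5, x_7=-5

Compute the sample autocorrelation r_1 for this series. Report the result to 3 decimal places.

Mean x̄ = (1 − 6 − 8 − 7 − 3 + 5 − 5)/7 = -3.2857
Deviations from mean: 4.2857, -2.7143, -4.7143, -3.7143, 0.2857, 8.2857, -1.7143
Σ(x_t−x̄)(x_{t+1}−x̄) = (-11.6327) + (12.7959) + (17.5102) + (-1.0612) + (2.3673) + (-14.2041) = 5.7755
Denominator Σ(x_t−x̄)² = 133.4286
r_1 = 5.7755 / 133.4286 = 0.043

0.043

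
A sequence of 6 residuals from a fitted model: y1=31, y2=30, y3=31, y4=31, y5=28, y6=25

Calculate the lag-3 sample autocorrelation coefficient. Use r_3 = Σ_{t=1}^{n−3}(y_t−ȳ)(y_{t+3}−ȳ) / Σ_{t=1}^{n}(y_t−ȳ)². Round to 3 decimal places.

Mean ȳ = (31 + 30 + 31 + 31 + 28 + 25)/6 = 29.3333
Σ(y_t−ȳ)(y_{t+3}−ȳ) = (2.7778) + (-0.8889) + (-7.2222) = -5.3333
Denominator Σ(y_t−ȳ)² = 29.3333
r_3 = -5.3333 / 29.3333 = -0.182

-0.182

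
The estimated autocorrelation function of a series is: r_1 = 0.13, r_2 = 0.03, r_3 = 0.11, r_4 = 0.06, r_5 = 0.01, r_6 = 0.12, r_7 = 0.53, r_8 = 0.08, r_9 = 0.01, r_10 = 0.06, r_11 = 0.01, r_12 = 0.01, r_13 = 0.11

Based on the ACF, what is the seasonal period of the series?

The largest autocorrelation is r_7 = 0.53; the remaining lags stay at or below 0.13.
The dominant spike at lag 7 indicates a seasonal period of 7.

7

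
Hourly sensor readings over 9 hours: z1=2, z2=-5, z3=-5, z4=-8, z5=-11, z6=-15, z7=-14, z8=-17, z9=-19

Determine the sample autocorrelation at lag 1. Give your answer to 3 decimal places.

0.562

Mean z̄ = (2 − 5 − 5 − 8 − 11 − 15 − 14 − 17 − 19)/9 = -10.2222
Numerator Σ_{t=1}^{8}(z_t−z̄)(z_{t+1}−z̄) = 207.8395
Denominator Σ(z_t−z̄)² = 369.5556
r_1 = 207.8395 / 369.5556 = 0.562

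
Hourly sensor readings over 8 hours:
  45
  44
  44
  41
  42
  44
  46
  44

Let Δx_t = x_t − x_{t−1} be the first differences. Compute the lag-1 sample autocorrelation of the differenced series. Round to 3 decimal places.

First differences Δx: -1, 0, -3, 1, 2, 2, -2
Mean of differences = -0.1429
Numerator Σ(Δx_t−Δx̄)(Δx_{t+1}−Δx̄) = -0.7347
Denominator Σ(Δx_t−Δx̄)² = 22.8571
r_1(Δx) = -0.7347 / 22.8571 = -0.032

-0.032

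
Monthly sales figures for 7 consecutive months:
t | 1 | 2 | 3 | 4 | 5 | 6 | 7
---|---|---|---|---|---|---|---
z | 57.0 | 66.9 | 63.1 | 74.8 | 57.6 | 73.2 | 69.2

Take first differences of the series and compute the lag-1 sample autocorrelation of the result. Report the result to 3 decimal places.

First differences Δz: 9.9, -3.8, 11.7, -17.2, 15.6, -4.0
Mean of differences = 2.0333
Numerator Σ(Δz_t−Δz̄)(Δz_{t+1}−Δz̄) = -630.9844
Denominator Σ(Δz_t−Δz̄)² = 779.7333
r_1(Δz) = -630.9844 / 779.7333 = -0.809

-0.809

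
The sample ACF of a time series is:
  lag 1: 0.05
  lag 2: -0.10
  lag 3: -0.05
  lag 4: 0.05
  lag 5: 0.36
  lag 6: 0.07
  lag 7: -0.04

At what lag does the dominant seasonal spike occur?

5

The largest autocorrelation is r_5 = 0.36; the remaining lags stay at or below 0.07.
The dominant spike at lag 5 indicates a seasonal period of 5.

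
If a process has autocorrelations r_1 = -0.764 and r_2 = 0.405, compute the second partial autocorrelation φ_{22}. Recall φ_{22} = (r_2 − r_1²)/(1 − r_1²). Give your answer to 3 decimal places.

φ_{22} = (r_2 − r_1²) / (1 − r_1²)
r_1² = (-0.764)² = 0.583696
Numerator = 0.405 − 0.5837 = -0.1787; denominator = 1 − 0.5837 = 0.4163
φ_{22} = -0.1787 / 0.4163 = -0.429

-0.429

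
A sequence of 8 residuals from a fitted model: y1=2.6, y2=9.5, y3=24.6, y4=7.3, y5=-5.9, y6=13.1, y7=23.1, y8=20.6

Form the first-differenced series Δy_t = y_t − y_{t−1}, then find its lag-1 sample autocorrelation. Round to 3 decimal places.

First differences Δy: 6.9, 15.1, -17.3, -13.2, 19.0, 10.0, -2.5
Mean of differences = 2.5714
Numerator Σ(Δy_t−Δȳ)(Δy_{t+1}−Δȳ) = -56.0637
Denominator Σ(Δy_t−Δȳ)² = 1170.1143
r_1(Δy) = -56.0637 / 1170.1143 = -0.048

-0.048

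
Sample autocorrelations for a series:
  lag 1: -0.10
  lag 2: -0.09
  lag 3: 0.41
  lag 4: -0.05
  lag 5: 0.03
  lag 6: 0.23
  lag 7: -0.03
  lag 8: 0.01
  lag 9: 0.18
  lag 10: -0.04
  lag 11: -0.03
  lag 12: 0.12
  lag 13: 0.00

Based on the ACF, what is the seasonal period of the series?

The largest autocorrelation is r_3 = 0.41, with weaker echoes at lags 6 (0.23) and 9 (0.18); the remaining lags stay at or below 0.12.
The dominant spike at lag 3 indicates a seasonal period of 3.

3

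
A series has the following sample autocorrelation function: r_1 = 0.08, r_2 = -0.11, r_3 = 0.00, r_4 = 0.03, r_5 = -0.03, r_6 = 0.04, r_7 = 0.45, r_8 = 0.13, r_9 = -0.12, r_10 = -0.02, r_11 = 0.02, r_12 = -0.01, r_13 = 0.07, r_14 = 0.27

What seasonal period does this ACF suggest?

7

The largest autocorrelation is r_7 = 0.45, with a weaker echo at lag 14 (0.27); the remaining lags stay at or below 0.13.
The dominant spike at lag 7 indicates a seasonal period of 7.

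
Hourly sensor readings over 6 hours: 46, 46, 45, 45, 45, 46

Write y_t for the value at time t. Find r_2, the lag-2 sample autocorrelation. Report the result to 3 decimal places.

-0.333

Mean ȳ = (46 + 46 + 45 + 45 + 45 + 46)/6 = 45.5000
Σ(y_t−ȳ)(y_{t+2}−ȳ) = (-0.2500) + (-0.2500) + (0.2500) + (-0.2500) = -0.5000
Denominator Σ(y_t−ȳ)² = 1.5000
r_2 = -0.5000 / 1.5000 = -0.333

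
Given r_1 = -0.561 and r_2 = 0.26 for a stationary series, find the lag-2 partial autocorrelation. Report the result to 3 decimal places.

-0.080

φ_{22} = (r_2 − r_1²) / (1 − r_1²)
r_1² = (-0.561)² = 0.314721
Numerator = 0.26 − 0.3147 = -0.0547; denominator = 1 − 0.3147 = 0.6853
φ_{22} = -0.0547 / 0.6853 = -0.080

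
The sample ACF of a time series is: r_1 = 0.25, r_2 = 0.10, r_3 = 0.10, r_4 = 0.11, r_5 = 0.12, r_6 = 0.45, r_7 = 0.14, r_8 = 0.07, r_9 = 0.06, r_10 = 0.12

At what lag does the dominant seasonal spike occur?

The largest autocorrelation is r_6 = 0.45; the remaining lags stay at or below 0.25. The elevated value at lag 1 (0.25), dropping to 0.10 at lag 2, reflects decaying short-term dependence rather than seasonality.
The dominant spike at lag 6 indicates a seasonal period of 6.

6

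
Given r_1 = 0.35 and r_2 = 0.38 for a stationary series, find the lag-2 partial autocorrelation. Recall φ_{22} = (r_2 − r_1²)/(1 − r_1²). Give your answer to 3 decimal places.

0.293

φ_{22} = (r_2 − r_1²) / (1 − r_1²)
r_1² = (0.35)² = 0.1225
Numerator = 0.38 − 0.1225 = 0.2575; denominator = 1 − 0.1225 = 0.8775
φ_{22} = 0.2575 / 0.8775 = 0.293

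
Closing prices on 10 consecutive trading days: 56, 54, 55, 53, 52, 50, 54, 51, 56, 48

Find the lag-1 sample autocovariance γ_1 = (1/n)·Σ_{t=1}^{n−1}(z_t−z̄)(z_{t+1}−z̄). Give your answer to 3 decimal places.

Mean z̄ = (56 + 54 + 55 + 53 + 52 + 50 + 54 + 51 + 56 + 48)/10 = 52.9000
Σ_{t=1}^{9}(z_t−z̄)(z_{t+1}−z̄) = -17.9100
γ_1 = -17.9100 / 10 = -1.791

-1.791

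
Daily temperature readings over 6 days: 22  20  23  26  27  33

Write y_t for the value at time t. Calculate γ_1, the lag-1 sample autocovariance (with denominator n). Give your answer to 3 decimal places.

Mean ȳ = (22 + 20 + 23 + 26 + 27 + 33)/6 = 25.1667
Σ_{t=1}^{5}(y_t−ȳ)(y_{t+1}−ȳ) = 41.6389
γ_1 = 41.6389 / 6 = 6.940

6.940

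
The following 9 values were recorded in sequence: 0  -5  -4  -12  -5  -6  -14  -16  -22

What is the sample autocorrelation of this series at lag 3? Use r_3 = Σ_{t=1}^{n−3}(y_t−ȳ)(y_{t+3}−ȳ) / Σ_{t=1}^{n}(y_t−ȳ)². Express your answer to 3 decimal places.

Mean ȳ = (0 − 5 − 4 − 12 − 5 − 6 − 14 − 16 − 22)/9 = -9.3333
Σ(y_t−ȳ)(y_{t+3}−ȳ) = (-24.8889) + (18.7778) + (17.7778) + (12.4444) + (-28.8889) + (-42.2222) = -47.0000
Denominator Σ(y_t−ȳ)² = 398.0000
r_3 = -47.0000 / 398.0000 = -0.118

-0.118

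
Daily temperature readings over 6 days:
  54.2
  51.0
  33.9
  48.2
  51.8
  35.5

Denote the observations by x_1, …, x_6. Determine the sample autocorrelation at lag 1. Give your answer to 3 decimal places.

Mean x̄ = (54.2 + 51.0 + 33.9 + 48.2 + 51.8 + 35.5)/6 = 45.7667
Deviations from mean: 8.4333, 5.2333, -11.8667, 2.4333, 6.0333, -10.2667
Σ(x_t−x̄)(x_{t+1}−x̄) = (44.1344) + (-62.1022) + (-28.8756) + (14.6811) + (-61.9422) = -94.1044
Denominator Σ(x_t−x̄)² = 387.0533
r_1 = -94.1044 / 387.0533 = -0.243

-0.243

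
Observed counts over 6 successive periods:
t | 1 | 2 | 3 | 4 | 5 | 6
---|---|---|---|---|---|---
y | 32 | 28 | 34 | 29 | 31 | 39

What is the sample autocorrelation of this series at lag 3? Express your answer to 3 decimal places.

Mean ȳ = (32 + 28 + 34 + 29 + 31 + 39)/6 = 32.1667
Deviations from mean: -0.1667, -4.1667, 1.8333, -3.1667, -1.1667, 6.8333
Σ(y_t−ȳ)(y_{t+3}−ȳ) = (0.5278) + (4.8611) + (12.5278) = 17.9167
Denominator Σ(y_t−ȳ)² = 78.8333
r_3 = 17.9167 / 78.8333 = 0.227

0.227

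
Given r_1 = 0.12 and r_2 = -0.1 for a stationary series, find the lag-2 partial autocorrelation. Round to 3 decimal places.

-0.116

φ_{22} = (r_2 − r_1²) / (1 − r_1²)
r_1² = (0.12)² = 0.0144
Numerator = -0.1 − 0.0144 = -0.1144; denominator = 1 − 0.0144 = 0.9856
φ_{22} = -0.1144 / 0.9856 = -0.116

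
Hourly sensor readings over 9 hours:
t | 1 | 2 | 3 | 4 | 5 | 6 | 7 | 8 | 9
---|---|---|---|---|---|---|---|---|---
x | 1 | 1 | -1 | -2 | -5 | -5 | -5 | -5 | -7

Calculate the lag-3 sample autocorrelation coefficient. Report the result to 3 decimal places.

Mean x̄ = (1 + 1 − 1 − 2 − 5 − 5 − 5 − 5 − 7)/9 = -3.1111
Σ(x_t−x̄)(x_{t+3}−x̄) = (4.5679) + (-7.7654) + (-3.9877) + (-2.0988) + (3.5679) + (7.3457) = 1.6296
Denominator Σ(x_t−x̄)² = 68.8889
r_3 = 1.6296 / 68.8889 = 0.024

0.024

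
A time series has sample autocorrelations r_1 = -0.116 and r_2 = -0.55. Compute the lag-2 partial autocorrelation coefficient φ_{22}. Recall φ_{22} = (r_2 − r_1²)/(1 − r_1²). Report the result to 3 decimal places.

φ_{22} = (r_2 − r_1²) / (1 − r_1²)
r_1² = (-0.116)² = 0.013456
Numerator = -0.55 − 0.0135 = -0.5635; denominator = 1 − 0.0135 = 0.9865
φ_{22} = -0.5635 / 0.9865 = -0.571

-0.571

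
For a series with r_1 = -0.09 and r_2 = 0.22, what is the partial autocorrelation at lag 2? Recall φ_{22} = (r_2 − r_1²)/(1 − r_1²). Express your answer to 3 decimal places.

0.214

φ_{22} = (r_2 − r_1²) / (1 − r_1²)
r_1² = (-0.09)² = 0.0081
Numerator = 0.22 − 0.0081 = 0.2119; denominator = 1 − 0.0081 = 0.9919
φ_{22} = 0.2119 / 0.9919 = 0.214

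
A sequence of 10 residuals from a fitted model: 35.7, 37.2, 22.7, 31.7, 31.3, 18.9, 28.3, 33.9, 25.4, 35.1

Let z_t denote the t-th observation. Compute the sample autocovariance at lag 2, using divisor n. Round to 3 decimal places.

Mean z̄ = (35.7 + 37.2 + 22.7 + 31.7 + 31.3 + 18.9 + 28.3 + 33.9 + 25.4 + 35.1)/10 = 30.0200
Σ_{t=1}^{8}(z_t−z̄)(z_{t+2}−z̄) = -75.2568
γ_2 = -75.2568 / 10 = -7.526

-7.526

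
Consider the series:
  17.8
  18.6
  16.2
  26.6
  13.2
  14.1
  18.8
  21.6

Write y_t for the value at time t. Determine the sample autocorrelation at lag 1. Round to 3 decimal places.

Mean ȳ = (17.8 + 18.6 + 16.2 + 26.6 + 13.2 + 14.1 + 18.8 + 21.6)/8 = 18.3625
Deviations from mean: -0.5625, 0.2375, -2.1625, 8.2375, -5.1625, -4.2625, 0.4375, 3.2375
Σ(y_t−ȳ)(y_{t+1}−ȳ) = (-0.1336) + (-0.5136) + (-17.8136) + (-42.5261) + (22.0052) + (-1.8648) + (1.4164) = -39.4302
Denominator Σ(y_t−ȳ)² = 128.3988
r_1 = -39.4302 / 128.3988 = -0.307

-0.307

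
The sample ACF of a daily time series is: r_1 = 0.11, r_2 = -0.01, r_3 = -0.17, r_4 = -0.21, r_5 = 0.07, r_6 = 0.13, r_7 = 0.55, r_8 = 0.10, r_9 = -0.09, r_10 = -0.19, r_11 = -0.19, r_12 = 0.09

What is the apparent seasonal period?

The largest autocorrelation is r_7 = 0.55; the remaining lags stay at or below 0.13.
The dominant spike at lag 7 indicates a seasonal period of 7.

7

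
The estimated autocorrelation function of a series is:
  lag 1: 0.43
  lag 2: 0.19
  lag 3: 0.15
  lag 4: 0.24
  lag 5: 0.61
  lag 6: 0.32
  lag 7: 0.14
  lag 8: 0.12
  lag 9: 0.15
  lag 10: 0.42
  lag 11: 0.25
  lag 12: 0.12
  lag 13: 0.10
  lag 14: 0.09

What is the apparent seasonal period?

5

The largest autocorrelation is r_5 = 0.61; the remaining lags stay at or below 0.43. The elevated value at lag 1 (0.43), dropping to 0.19 at lag 2, reflects decaying short-term dependence rather than seasonality.
The dominant spike at lag 5 indicates a seasonal period of 5.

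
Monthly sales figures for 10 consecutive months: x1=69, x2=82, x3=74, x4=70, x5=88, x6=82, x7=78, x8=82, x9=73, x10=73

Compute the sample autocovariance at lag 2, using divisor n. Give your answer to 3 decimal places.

-6.822

Mean x̄ = (69 + 82 + 74 + 70 + 88 + 82 + 78 + 82 + 73 + 73)/10 = 77.1000
Σ_{t=1}^{8}(x_t−x̄)(x_{t+2}−x̄) = -68.2200
γ_2 = -68.2200 / 10 = -6.822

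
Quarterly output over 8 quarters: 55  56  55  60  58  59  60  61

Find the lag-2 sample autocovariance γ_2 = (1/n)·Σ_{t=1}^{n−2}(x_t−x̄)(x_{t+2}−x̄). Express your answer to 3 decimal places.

1.250

Mean x̄ = (55 + 56 + 55 + 60 + 58 + 59 + 60 + 61)/8 = 58.0000
Deviations: -3.0000, -2.0000, -3.0000, 2.0000, 0.0000, 1.0000, 2.0000, 3.0000
Σ_{t=1}^{6}(x_t−x̄)(x_{t+2}−x̄) = 10.0000
γ_2 = 10.0000 / 8 = 1.250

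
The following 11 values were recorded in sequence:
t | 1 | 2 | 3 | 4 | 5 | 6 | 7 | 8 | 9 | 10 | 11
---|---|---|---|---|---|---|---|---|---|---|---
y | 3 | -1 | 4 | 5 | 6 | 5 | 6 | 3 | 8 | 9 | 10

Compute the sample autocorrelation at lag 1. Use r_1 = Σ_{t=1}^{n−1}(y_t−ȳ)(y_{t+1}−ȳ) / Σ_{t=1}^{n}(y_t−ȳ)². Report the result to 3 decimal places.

Mean ȳ = (3 − 1 + 4 + 5 + 6 + 5 + 6 + 3 + 8 + 9 + 10)/11 = 5.2727
Numerator Σ_{t=1}^{10}(y_t−ȳ)(y_{t+1}−ȳ) = 41.9256
Denominator Σ(y_t−ȳ)² = 96.1818
r_1 = 41.9256 / 96.1818 = 0.436

0.436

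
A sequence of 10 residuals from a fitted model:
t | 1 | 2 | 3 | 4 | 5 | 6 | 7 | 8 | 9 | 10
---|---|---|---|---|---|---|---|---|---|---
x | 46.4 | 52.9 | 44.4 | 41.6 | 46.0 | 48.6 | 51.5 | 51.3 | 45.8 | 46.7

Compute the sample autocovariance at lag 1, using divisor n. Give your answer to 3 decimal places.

Mean x̄ = (46.4 + 52.9 + 44.4 + 41.6 + 46.0 + 48.6 + 51.5 + 51.3 + 45.8 + 46.7)/10 = 47.5200
Σ_{t=1}^{9}(x_t−x̄)(x_{t+1}−x̄) = 17.2676
γ_1 = 17.2676 / 10 = 1.727

1.727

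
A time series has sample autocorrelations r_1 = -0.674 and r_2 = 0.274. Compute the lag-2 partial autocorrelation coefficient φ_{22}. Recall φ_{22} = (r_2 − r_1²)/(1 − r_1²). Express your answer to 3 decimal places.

φ_{22} = (r_2 − r_1²) / (1 − r_1²)
r_1² = (-0.674)² = 0.454276
Numerator = 0.274 − 0.4543 = -0.1803; denominator = 1 − 0.4543 = 0.5457
φ_{22} = -0.1803 / 0.5457 = -0.330

-0.330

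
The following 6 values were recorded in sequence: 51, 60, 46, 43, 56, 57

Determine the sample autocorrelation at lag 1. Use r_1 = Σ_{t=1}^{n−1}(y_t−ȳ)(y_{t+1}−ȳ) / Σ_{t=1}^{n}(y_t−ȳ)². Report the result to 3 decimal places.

Mean ȳ = (51 + 60 + 46 + 43 + 56 + 57)/6 = 52.1667
Numerator Σ_{t=1}^{5}(y_t−ȳ)(y_{t+1}−ȳ) = -17.5278
Denominator Σ(y_t−ȳ)² = 222.8333
r_1 = -17.5278 / 222.8333 = -0.079

-0.079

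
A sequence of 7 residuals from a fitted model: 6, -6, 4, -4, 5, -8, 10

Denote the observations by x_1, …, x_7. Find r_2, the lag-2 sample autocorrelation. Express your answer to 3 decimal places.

0.500

Mean x̄ = (6 − 6 + 4 − 4 + 5 − 8 + 10)/7 = 1.0000
Deviations from mean: 5.0000, -7.0000, 3.0000, -5.0000, 4.0000, -9.0000, 9.0000
Σ(x_t−x̄)(x_{t+2}−x̄) = (15.0000) + (35.0000) + (12.0000) + (45.0000) + (36.0000) = 143.0000
Denominator Σ(x_t−x̄)² = 286.0000
r_2 = 143.0000 / 286.0000 = 0.500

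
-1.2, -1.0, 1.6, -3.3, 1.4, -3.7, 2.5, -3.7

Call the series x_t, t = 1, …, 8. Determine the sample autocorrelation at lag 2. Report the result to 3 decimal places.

0.619

Mean x̄ = (-1.2 − 1.0 + 1.6 − 3.3 + 1.4 − 3.7 + 2.5 − 3.7)/8 = -0.9250
Deviations from mean: -0.2750, -0.0750, 2.5250, -2.3750, 2.3250, -2.7750, 3.4250, -2.7750
Σ(x_t−x̄)(x_{t+2}−x̄) = (-0.6944) + (0.1781) + (5.8706) + (6.5906) + (7.9631) + (7.7006) = 27.6088
Denominator Σ(x_t−x̄)² = 44.6350
r_2 = 27.6088 / 44.6350 = 0.619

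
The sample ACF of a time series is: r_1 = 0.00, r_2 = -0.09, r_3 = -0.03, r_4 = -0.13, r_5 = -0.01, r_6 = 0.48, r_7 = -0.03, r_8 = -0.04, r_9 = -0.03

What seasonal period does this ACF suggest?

The largest autocorrelation is r_6 = 0.48; the remaining lags stay at or below 0.00.
The dominant spike at lag 6 indicates a seasonal period of 6.

6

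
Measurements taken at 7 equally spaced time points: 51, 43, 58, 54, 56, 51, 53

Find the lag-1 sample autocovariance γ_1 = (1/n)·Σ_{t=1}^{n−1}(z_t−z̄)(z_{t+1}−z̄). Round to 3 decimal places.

Mean z̄ = (51 + 43 + 58 + 54 + 56 + 51 + 53)/7 = 52.2857
Deviations: -1.2857, -9.2857, 5.7143, 1.7143, 3.7143, -1.2857, 0.7143
Σ_{t=1}^{6}(z_t−z̄)(z_{t+1}−z̄) = -30.6531
γ_1 = -30.6531 / 7 = -4.379

-4.379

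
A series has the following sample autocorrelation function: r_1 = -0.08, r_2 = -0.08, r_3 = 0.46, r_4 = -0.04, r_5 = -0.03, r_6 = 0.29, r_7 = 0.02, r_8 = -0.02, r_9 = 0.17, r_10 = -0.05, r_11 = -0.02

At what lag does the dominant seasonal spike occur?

3

The largest autocorrelation is r_3 = 0.46, with weaker echoes at lags 6 (0.29) and 9 (0.17); the remaining lags stay at or below 0.02.
The dominant spike at lag 3 indicates a seasonal period of 3.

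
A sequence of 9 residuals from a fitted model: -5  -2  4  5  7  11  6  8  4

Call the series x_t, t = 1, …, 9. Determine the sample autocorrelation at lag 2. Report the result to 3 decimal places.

Mean x̄ = (-5 − 2 + 4 + 5 + 7 + 11 + 6 + 8 + 4)/9 = 4.2222
Numerator Σ_{t=1}^{7}(x_t−x̄)(x_{t+2}−x̄) = 32.0123
Denominator Σ(x_t−x̄)² = 195.5556
r_2 = 32.0123 / 195.5556 = 0.164

0.164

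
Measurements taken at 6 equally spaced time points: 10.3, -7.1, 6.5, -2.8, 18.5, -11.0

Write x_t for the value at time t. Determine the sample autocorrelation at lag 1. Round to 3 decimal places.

-0.684

Mean x̄ = (10.3 − 7.1 + 6.5 − 2.8 + 18.5 − 11.0)/6 = 2.4000
Σ(x_t−x̄)(x_{t+1}−x̄) = (-75.0500) + (-38.9500) + (-21.3200) + (-83.7200) + (-215.7400) = -434.7800
Denominator Σ(x_t−x̄)² = 635.2800
r_1 = -434.7800 / 635.2800 = -0.684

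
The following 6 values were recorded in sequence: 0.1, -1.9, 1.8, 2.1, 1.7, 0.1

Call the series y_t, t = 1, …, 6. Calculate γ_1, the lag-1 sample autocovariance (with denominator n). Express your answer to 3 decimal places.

0.180

Mean ȳ = (0.1 − 1.9 + 1.8 + 2.1 + 1.7 + 0.1)/6 = 0.6500
Deviations: -0.5500, -2.5500, 1.1500, 1.4500, 1.0500, -0.5500
Σ_{t=1}^{5}(y_t−ȳ)(y_{t+1}−ȳ) = 1.0825
γ_1 = 1.0825 / 6 = 0.180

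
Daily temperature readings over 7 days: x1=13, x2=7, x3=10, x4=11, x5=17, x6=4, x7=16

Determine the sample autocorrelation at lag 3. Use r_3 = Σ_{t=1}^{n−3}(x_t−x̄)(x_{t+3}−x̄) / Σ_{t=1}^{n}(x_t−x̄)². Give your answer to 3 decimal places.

-0.130

Mean x̄ = (13 + 7 + 10 + 11 + 17 + 4 + 16)/7 = 11.1429
Deviations from mean: 1.8571, -4.1429, -1.1429, -0.1429, 5.8571, -7.1429, 4.8571
Σ(x_t−x̄)(x_{t+3}−x̄) = (-0.2653) + (-24.2653) + (8.1633) + (-0.6939) = -17.0612
Denominator Σ(x_t−x̄)² = 130.8571
r_3 = -17.0612 / 130.8571 = -0.130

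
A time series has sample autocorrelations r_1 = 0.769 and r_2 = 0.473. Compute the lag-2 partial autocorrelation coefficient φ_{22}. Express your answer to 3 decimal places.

φ_{22} = (r_2 − r_1²) / (1 − r_1²)
r_1² = (0.769)² = 0.591361
Numerator = 0.473 − 0.5914 = -0.1184; denominator = 1 − 0.5914 = 0.4086
φ_{22} = -0.1184 / 0.4086 = -0.290

-0.290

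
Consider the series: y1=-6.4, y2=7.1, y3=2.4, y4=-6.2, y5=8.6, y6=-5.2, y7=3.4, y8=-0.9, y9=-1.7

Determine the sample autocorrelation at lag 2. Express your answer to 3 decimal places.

0.084

Mean ȳ = (-6.4 + 7.1 + 2.4 − 6.2 + 8.6 − 5.2 + 3.4 − 0.9 − 1.7)/9 = 0.1222
Numerator Σ_{t=1}^{7}(y_t−ȳ)(y_{t+2}−ȳ) = 21.2435
Denominator Σ(y_t−ȳ)² = 251.6956
r_2 = 21.2435 / 251.6956 = 0.084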